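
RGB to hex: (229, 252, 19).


R = 229 → E5 (hex)
G = 252 → FC (hex)
B = 19 → 13 (hex)
Hex = #E5FC13


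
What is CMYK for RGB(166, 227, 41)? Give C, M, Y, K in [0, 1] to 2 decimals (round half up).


R'=166/255≈0.6510, G'=227/255≈0.8902, B'=41/255≈0.1608
K = 1 - max(R',G',B') = 1 - 227/255 = 28/255 = 0.10980… → 0.11
(1-R'-K)/(1-K) simplifies to (max-R)/max with max = 227:
C = (227-166)/227 = 61/227 = 0.26872… → 0.27
M = (227-227)/227 = 0/227 = 0 → 0.00
Y = (227-41)/227 = 186/227 = 0.81938… → 0.82
= CMYK(0.27, 0.00, 0.82, 0.11)


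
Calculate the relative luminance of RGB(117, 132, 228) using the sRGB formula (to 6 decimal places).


Linearize each channel (sRGB transfer function): c = v/255; c_lin = c/12.92 if c ≤ 0.04045, else ((c+0.055)/1.055)^2.4
  R: 117/255 ≈ 0.458824 > 0.04045 → ((0.458824+0.055)/1.055)^2.4 ≈ 0.177888
  G: 132/255 ≈ 0.517647 > 0.04045 → ((0.517647+0.055)/1.055)^2.4 ≈ 0.230740
  B: 228/255 ≈ 0.894118 > 0.04045 → ((0.894118+0.055)/1.055)^2.4 ≈ 0.775822
R_lin = 0.177888, G_lin = 0.230740, B_lin = 0.775822
L = 0.2126×R + 0.7152×G + 0.0722×B
L = 0.2126×0.177888 + 0.7152×0.230740 + 0.0722×0.775822
L ≈ 0.258859


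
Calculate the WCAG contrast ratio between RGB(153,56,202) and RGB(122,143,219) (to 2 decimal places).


Linearize each sRGB channel c=v/255: c/12.92 if c ≤ 0.04045 else ((c+0.055)/1.055)^2.4
L = 0.2126×R_lin + 0.7152×G_lin + 0.0722×B_lin
Color 1 (153,56,202):
  R=153: 153/255≈0.6000 > 0.04045 → ((0.6000+0.055)/1.055)^2.4 ≈ 0.31855
  G=56: 56/255≈0.2196 > 0.04045 → ((0.2196+0.055)/1.055)^2.4 ≈ 0.03955
  B=202: 202/255≈0.7922 > 0.04045 → ((0.7922+0.055)/1.055)^2.4 ≈ 0.59062
  L1 = 0.2126×0.31855 + 0.7152×0.03955 + 0.0722×0.59062 ≈ 0.13865
Color 2 (122,143,219):
  R=122: 122/255≈0.4784 > 0.04045 → ((0.4784+0.055)/1.055)^2.4 ≈ 0.19462
  G=143: 143/255≈0.5608 > 0.04045 → ((0.5608+0.055)/1.055)^2.4 ≈ 0.27468
  B=219: 219/255≈0.8588 > 0.04045 → ((0.8588+0.055)/1.055)^2.4 ≈ 0.70838
  L2 = 0.2126×0.19462 + 0.7152×0.27468 + 0.0722×0.70838 ≈ 0.28897
Lighter = 0.28897, Darker = 0.13865
Ratio = (L_lighter + 0.05) / (L_darker + 0.05)
Ratio = (0.28897 + 0.05) / (0.13865 + 0.05) = 0.33897 / 0.18865 ≈ 1.7968
Ratio ≈ 1.80:1


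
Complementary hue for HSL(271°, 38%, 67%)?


Complement = opposite side of color wheel = hue + 180°
H' = (271 + 180) mod 360 = 91°
S and L unchanged.
= HSL(91°, 38%, 67%)


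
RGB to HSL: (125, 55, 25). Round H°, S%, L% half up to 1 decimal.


Normalize: R'=125/255≈0.4902, G'=55/255≈0.2157, B'=25/255≈0.0980
Max=125/255, Min=25/255, Δ=Max-Min=100/255
L = (Max+Min)/2 = (125+25)/510 = 150/510 = 0.29411… → L = 29.4%
L ≤ 0.5 → S = Δ/(Max+Min) = 100/(125+25) = 100/150 = 0.66666… → S = 66.7%
(the 1/255 factors cancel in S and H, so raw channel differences can be used)
Max is R' → H = 60 × (((G-B)/Δ) mod 6) = 60 × (((55-25)/100) mod 6)
  30/100 = 0.3
  H = 60 × 0.3 = 18° → H = 18.0°
= HSL(18.0°, 66.7%, 29.4%)


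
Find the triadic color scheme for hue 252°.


Triadic: equally spaced at 120° intervals
H1 = 252°
H2 = (252 + 120) mod 360 = 12°
H3 = (252 + 240) mod 360 = 132°
Triadic = 252°, 12°, 132°


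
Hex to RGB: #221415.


22 → 34 (R)
14 → 20 (G)
15 → 21 (B)
= RGB(34, 20, 21)


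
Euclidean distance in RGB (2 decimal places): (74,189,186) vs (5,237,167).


d = √[(R₁-R₂)² + (G₁-G₂)² + (B₁-B₂)²]
d = √[(74-5)² + (189-237)² + (186-167)²]
d = √[4761 + 2304 + 361]
d = √7426
d ≈ 86.17


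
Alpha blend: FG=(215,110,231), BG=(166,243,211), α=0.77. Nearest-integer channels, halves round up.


C = α×F + (1-α)×B, with 1-α = 0.23
R: 0.77×215 + 0.23×166 = 165.55 + 38.18 = 203.73 → 204
G: 0.77×110 + 0.23×243 = 84.70 + 55.89 = 140.59 → 141
B: 0.77×231 + 0.23×211 = 177.87 + 48.53 = 226.40 → 226
= RGB(204, 141, 226)


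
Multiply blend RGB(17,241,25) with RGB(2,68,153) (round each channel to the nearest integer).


Multiply: C = A×B/255, rounded to nearest integer
R: 17×2/255 = 34/255 ≈ 0.133 → 0
G: 241×68/255 = 16388/255 ≈ 64.267 → 64
B: 25×153/255 = 3825/255 ≈ 15.000 → 15
= RGB(0, 64, 15)


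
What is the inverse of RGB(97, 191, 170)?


Invert: (255-R, 255-G, 255-B)
R: 255-97 = 158
G: 255-191 = 64
B: 255-170 = 85
= RGB(158, 64, 85)


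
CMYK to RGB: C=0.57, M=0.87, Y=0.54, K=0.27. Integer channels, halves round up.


R = 255 × (1-C) × (1-K) = 255 × 0.43 × 0.73 = 80.0445 → 80
G = 255 × (1-M) × (1-K) = 255 × 0.13 × 0.73 = 24.1995 → 24
B = 255 × (1-Y) × (1-K) = 255 × 0.46 × 0.73 = 85.629 → 86
= RGB(80, 24, 86)


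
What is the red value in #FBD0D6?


Color: #FBD0D6
R = FB = 251
G = D0 = 208
B = D6 = 214
Red = 251


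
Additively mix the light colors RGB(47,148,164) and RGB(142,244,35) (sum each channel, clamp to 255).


Additive: each channel = min(255, C₁+C₂)
R: 47+142 = 189 → 189
G: 148+244 = 392 → 255
B: 164+35 = 199 → 199
= RGB(189, 255, 199)


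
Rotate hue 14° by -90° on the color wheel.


New hue = (H + rotation) mod 360
New hue = (14 -90) mod 360
= -76 mod 360
= 284°


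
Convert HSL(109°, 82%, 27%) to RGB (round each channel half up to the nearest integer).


H=109°, S=0.82, L=0.27
C = (1-|2L-1|)×S = (1-|-0.46|)×0.82 = 0.4428
H' = H/60 = 109/60 ≈ 1.8167; X = C×(1-|H' mod 2 - 1|) = 0.08118
m = L - C/2 = 0.27 - 0.2214 = 0.0486
Sector ⌊H'⌋ = 1 → (R',G',B') = (0.08118, 0.4428, 0.0)
RGB = ((R'+m)×255, (G'+m)×255, (B'+m)×255) = (33.0939, 125.307, 12.393)
Round half up → RGB(33, 125, 12)


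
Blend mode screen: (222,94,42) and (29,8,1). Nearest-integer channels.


Screen: C = 255 - (255-A)×(255-B)/255, rounded to nearest integer
R: 255 - (255-222)×(255-29)/255 = 255 - 7458/255 ≈ 255 - 29.247 = 225.753 → 226
G: 255 - (255-94)×(255-8)/255 = 255 - 39767/255 ≈ 255 - 155.949 = 99.051 → 99
B: 255 - (255-42)×(255-1)/255 = 255 - 54102/255 ≈ 255 - 212.165 = 42.835 → 43
= RGB(226, 99, 43)


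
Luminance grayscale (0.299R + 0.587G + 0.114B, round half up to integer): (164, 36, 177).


Gray = 0.299×R + 0.587×G + 0.114×B
Gray = 0.299×164 + 0.587×36 + 0.114×177
Gray = 49.036 + 21.132 + 20.178
Gray = 90.346 → round half up → 90
Gray = 90


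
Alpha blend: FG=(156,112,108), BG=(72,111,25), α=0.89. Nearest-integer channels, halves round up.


C = α×F + (1-α)×B, with 1-α = 0.11
R: 0.89×156 + 0.11×72 = 138.84 + 7.92 = 146.76 → 147
G: 0.89×112 + 0.11×111 = 99.68 + 12.21 = 111.89 → 112
B: 0.89×108 + 0.11×25 = 96.12 + 2.75 = 98.87 → 99
= RGB(147, 112, 99)


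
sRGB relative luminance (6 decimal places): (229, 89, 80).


Linearize each channel (sRGB transfer function): c = v/255; c_lin = c/12.92 if c ≤ 0.04045, else ((c+0.055)/1.055)^2.4
  R: 229/255 ≈ 0.898039 > 0.04045 → ((0.898039+0.055)/1.055)^2.4 ≈ 0.783538
  G: 89/255 ≈ 0.349020 > 0.04045 → ((0.349020+0.055)/1.055)^2.4 ≈ 0.099899
  B: 80/255 ≈ 0.313725 > 0.04045 → ((0.313725+0.055)/1.055)^2.4 ≈ 0.080220
R_lin = 0.783538, G_lin = 0.099899, B_lin = 0.080220
L = 0.2126×R + 0.7152×G + 0.0722×B
L = 0.2126×0.783538 + 0.7152×0.099899 + 0.0722×0.080220
L ≈ 0.243820


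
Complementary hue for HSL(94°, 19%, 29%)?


Complement = opposite side of color wheel = hue + 180°
H' = (94 + 180) mod 360 = 274°
S and L unchanged.
= HSL(274°, 19%, 29%)


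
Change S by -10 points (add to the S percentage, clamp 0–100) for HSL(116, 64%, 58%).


Original S = 64%
Adjustment = -10 percentage points
New S = 64 + (-10) = 54
Clamp to [0, 100] → 54
= HSL(116°, 54%, 58%)


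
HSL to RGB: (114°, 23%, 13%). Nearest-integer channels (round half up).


H=114°, S=0.23, L=0.13
C = (1-|2L-1|)×S = (1-|-0.74|)×0.23 = 0.0598
H' = H/60 = 114/60 ≈ 1.9000; X = C×(1-|H' mod 2 - 1|) = 0.00598
m = L - C/2 = 0.13 - 0.0299 = 0.1001
Sector ⌊H'⌋ = 1 → (R',G',B') = (0.00598, 0.0598, 0.0)
RGB = ((R'+m)×255, (G'+m)×255, (B'+m)×255) = (27.0504, 40.7745, 25.5255)
Round half up → RGB(27, 41, 26)


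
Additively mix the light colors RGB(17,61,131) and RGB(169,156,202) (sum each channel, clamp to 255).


Additive: each channel = min(255, C₁+C₂)
R: 17+169 = 186 → 186
G: 61+156 = 217 → 217
B: 131+202 = 333 → 255
= RGB(186, 217, 255)


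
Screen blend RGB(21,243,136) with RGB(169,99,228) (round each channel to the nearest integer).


Screen: C = 255 - (255-A)×(255-B)/255, rounded to nearest integer
R: 255 - (255-21)×(255-169)/255 = 255 - 20124/255 ≈ 255 - 78.918 = 176.082 → 176
G: 255 - (255-243)×(255-99)/255 = 255 - 1872/255 ≈ 255 - 7.341 = 247.659 → 248
B: 255 - (255-136)×(255-228)/255 = 255 - 3213/255 ≈ 255 - 12.600 = 242.400 → 242
= RGB(176, 248, 242)


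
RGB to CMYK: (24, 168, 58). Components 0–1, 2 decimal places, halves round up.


R'=24/255≈0.0941, G'=168/255≈0.6588, B'=58/255≈0.2275
K = 1 - max(R',G',B') = 1 - 168/255 = 87/255 = 0.34117… → 0.34
(1-R'-K)/(1-K) simplifies to (max-R)/max with max = 168:
C = (168-24)/168 = 144/168 = 0.85714… → 0.86
M = (168-168)/168 = 0/168 = 0 → 0.00
Y = (168-58)/168 = 110/168 = 0.65476… → 0.65
= CMYK(0.86, 0.00, 0.65, 0.34)


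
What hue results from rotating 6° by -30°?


New hue = (H + rotation) mod 360
New hue = (6 -30) mod 360
= -24 mod 360
= 336°


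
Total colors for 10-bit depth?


Colors = 2^bits = 2^10
= 1,024 colors


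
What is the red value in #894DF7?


Color: #894DF7
R = 89 = 137
G = 4D = 77
B = F7 = 247
Red = 137


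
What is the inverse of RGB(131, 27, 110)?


Invert: (255-R, 255-G, 255-B)
R: 255-131 = 124
G: 255-27 = 228
B: 255-110 = 145
= RGB(124, 228, 145)


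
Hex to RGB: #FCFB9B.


FC → 252 (R)
FB → 251 (G)
9B → 155 (B)
= RGB(252, 251, 155)


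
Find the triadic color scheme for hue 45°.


Triadic: equally spaced at 120° intervals
H1 = 45°
H2 = (45 + 120) mod 360 = 165°
H3 = (45 + 240) mod 360 = 285°
Triadic = 45°, 165°, 285°


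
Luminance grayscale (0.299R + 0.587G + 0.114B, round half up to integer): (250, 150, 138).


Gray = 0.299×R + 0.587×G + 0.114×B
Gray = 0.299×250 + 0.587×150 + 0.114×138
Gray = 74.750 + 88.050 + 15.732
Gray = 178.532 → round half up → 179
Gray = 179


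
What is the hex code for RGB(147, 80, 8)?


R = 147 → 93 (hex)
G = 80 → 50 (hex)
B = 8 → 08 (hex)
Hex = #935008


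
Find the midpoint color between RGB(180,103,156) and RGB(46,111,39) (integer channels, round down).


Midpoint: each channel = ⌊(C₁+C₂)/2⌋
R: ⌊(180+46)/2⌋ = 113
G: ⌊(103+111)/2⌋ = 107
B: ⌊(156+39)/2⌋ = 97
= RGB(113, 107, 97)


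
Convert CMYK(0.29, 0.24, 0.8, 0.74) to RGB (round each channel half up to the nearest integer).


R = 255 × (1-C) × (1-K) = 255 × 0.71 × 0.26 = 47.073 → 47
G = 255 × (1-M) × (1-K) = 255 × 0.76 × 0.26 = 50.388 → 50
B = 255 × (1-Y) × (1-K) = 255 × 0.20 × 0.26 = 13.26 → 13
= RGB(47, 50, 13)


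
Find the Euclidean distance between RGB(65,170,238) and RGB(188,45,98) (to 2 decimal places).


d = √[(R₁-R₂)² + (G₁-G₂)² + (B₁-B₂)²]
d = √[(65-188)² + (170-45)² + (238-98)²]
d = √[15129 + 15625 + 19600]
d = √50354
d ≈ 224.40


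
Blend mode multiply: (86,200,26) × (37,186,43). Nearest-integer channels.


Multiply: C = A×B/255, rounded to nearest integer
R: 86×37/255 = 3182/255 ≈ 12.478 → 12
G: 200×186/255 = 37200/255 ≈ 145.882 → 146
B: 26×43/255 = 1118/255 ≈ 4.384 → 4
= RGB(12, 146, 4)


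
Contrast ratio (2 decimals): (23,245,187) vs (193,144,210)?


Linearize each sRGB channel c=v/255: c/12.92 if c ≤ 0.04045 else ((c+0.055)/1.055)^2.4
L = 0.2126×R_lin + 0.7152×G_lin + 0.0722×B_lin
Color 1 (23,245,187):
  R=23: 23/255≈0.0902 > 0.04045 → ((0.0902+0.055)/1.055)^2.4 ≈ 0.00857
  G=245: 245/255≈0.9608 > 0.04045 → ((0.9608+0.055)/1.055)^2.4 ≈ 0.91310
  B=187: 187/255≈0.7333 > 0.04045 → ((0.7333+0.055)/1.055)^2.4 ≈ 0.49693
  L1 = 0.2126×0.00857 + 0.7152×0.91310 + 0.0722×0.49693 ≈ 0.69075
Color 2 (193,144,210):
  R=193: 193/255≈0.7569 > 0.04045 → ((0.7569+0.055)/1.055)^2.4 ≈ 0.53328
  G=144: 144/255≈0.5647 > 0.04045 → ((0.5647+0.055)/1.055)^2.4 ≈ 0.27889
  B=210: 210/255≈0.8235 > 0.04045 → ((0.8235+0.055)/1.055)^2.4 ≈ 0.64448
  L2 = 0.2126×0.53328 + 0.7152×0.27889 + 0.0722×0.64448 ≈ 0.35937
Lighter = 0.69075, Darker = 0.35937
Ratio = (L_lighter + 0.05) / (L_darker + 0.05)
Ratio = (0.69075 + 0.05) / (0.35937 + 0.05) = 0.74075 / 0.40937 ≈ 1.8095
Ratio ≈ 1.81:1


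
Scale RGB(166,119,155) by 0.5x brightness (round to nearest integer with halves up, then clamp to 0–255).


Multiply each channel by 0.5, round half up, clamp to [0, 255]
R: 166×0.5 = 83
G: 119×0.5 = 59.5 → round → 60
B: 155×0.5 = 77.5 → round → 78
= RGB(83, 60, 78)


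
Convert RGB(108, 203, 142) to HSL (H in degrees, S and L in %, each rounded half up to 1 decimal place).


Normalize: R'=108/255≈0.4235, G'=203/255≈0.7961, B'=142/255≈0.5569
Max=203/255, Min=108/255, Δ=Max-Min=95/255
L = (Max+Min)/2 = (203+108)/510 = 311/510 = 0.60980… → L = 61.0%
L > 0.5 → S = Δ/(2-Max-Min) = 95/(510-203-108) = 95/199 = 0.47738… → S = 47.7%
(the 1/255 factors cancel in S and H, so raw channel differences can be used)
Max is G' → H = 60 × ((B-R)/Δ + 2) = 60 × ((142-108)/95 + 2)
  34/95 + 2 = 0.3578… + 2 = 2.3578…
  H = 60 × 2.3578… = 141.473…° → H = 141.5°
= HSL(141.5°, 47.7%, 61.0%)


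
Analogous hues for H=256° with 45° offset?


Base hue: 256°
Left analog: (256 - 45) mod 360 = 211°
Right analog: (256 + 45) mod 360 = 301°
Analogous hues = 211° and 301°


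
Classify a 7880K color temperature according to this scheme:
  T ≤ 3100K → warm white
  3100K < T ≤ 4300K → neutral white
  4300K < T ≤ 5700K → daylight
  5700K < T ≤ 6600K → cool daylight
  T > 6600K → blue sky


Temperature: 7880K
7880K > 6600K → blue sky
Classification: blue sky


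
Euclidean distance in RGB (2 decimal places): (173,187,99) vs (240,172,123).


d = √[(R₁-R₂)² + (G₁-G₂)² + (B₁-B₂)²]
d = √[(173-240)² + (187-172)² + (99-123)²]
d = √[4489 + 225 + 576]
d = √5290
d ≈ 72.73


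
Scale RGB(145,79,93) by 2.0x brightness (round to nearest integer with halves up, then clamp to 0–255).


Multiply each channel by 2.0, round half up, clamp to [0, 255]
R: 145×2.0 = 290 → clamp → 255
G: 79×2.0 = 158
B: 93×2.0 = 186
= RGB(255, 158, 186)


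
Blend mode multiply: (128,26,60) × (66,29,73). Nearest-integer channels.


Multiply: C = A×B/255, rounded to nearest integer
R: 128×66/255 = 8448/255 ≈ 33.129 → 33
G: 26×29/255 = 754/255 ≈ 2.957 → 3
B: 60×73/255 = 4380/255 ≈ 17.176 → 17
= RGB(33, 3, 17)


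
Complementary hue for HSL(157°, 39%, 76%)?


Complement = opposite side of color wheel = hue + 180°
H' = (157 + 180) mod 360 = 337°
S and L unchanged.
= HSL(337°, 39%, 76%)


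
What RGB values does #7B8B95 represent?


7B → 123 (R)
8B → 139 (G)
95 → 149 (B)
= RGB(123, 139, 149)


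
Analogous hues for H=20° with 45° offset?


Base hue: 20°
Left analog: (20 - 45) mod 360 = 335°
Right analog: (20 + 45) mod 360 = 65°
Analogous hues = 335° and 65°


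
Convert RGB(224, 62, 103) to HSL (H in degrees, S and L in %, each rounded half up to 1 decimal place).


Normalize: R'=224/255≈0.8784, G'=62/255≈0.2431, B'=103/255≈0.4039
Max=224/255, Min=62/255, Δ=Max-Min=162/255
L = (Max+Min)/2 = (224+62)/510 = 286/510 = 0.56078… → L = 56.1%
L > 0.5 → S = Δ/(2-Max-Min) = 162/(510-224-62) = 162/224 = 0.72321… → S = 72.3%
(the 1/255 factors cancel in S and H, so raw channel differences can be used)
Max is R' → H = 60 × (((G-B)/Δ) mod 6) = 60 × (((62-103)/162) mod 6)
  (-41)/162 = -0.2530…; negative, so add 6 → 5.7469…
  H = 60 × 5.7469… = 344.814…° → H = 344.8°
= HSL(344.8°, 72.3%, 56.1%)


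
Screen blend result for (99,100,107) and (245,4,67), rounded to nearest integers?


Screen: C = 255 - (255-A)×(255-B)/255, rounded to nearest integer
R: 255 - (255-99)×(255-245)/255 = 255 - 1560/255 ≈ 255 - 6.118 = 248.882 → 249
G: 255 - (255-100)×(255-4)/255 = 255 - 38905/255 ≈ 255 - 152.569 = 102.431 → 102
B: 255 - (255-107)×(255-67)/255 = 255 - 27824/255 ≈ 255 - 109.114 = 145.886 → 146
= RGB(249, 102, 146)


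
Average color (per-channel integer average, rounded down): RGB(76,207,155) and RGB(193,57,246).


Midpoint: each channel = ⌊(C₁+C₂)/2⌋
R: ⌊(76+193)/2⌋ = 134
G: ⌊(207+57)/2⌋ = 132
B: ⌊(155+246)/2⌋ = 200
= RGB(134, 132, 200)


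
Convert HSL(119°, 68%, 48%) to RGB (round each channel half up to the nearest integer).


H=119°, S=0.68, L=0.48
C = (1-|2L-1|)×S = (1-|-0.04|)×0.68 = 0.6528
H' = H/60 = 119/60 ≈ 1.9833; X = C×(1-|H' mod 2 - 1|) = 0.01088
m = L - C/2 = 0.48 - 0.3264 = 0.1536
Sector ⌊H'⌋ = 1 → (R',G',B') = (0.01088, 0.6528, 0.0)
RGB = ((R'+m)×255, (G'+m)×255, (B'+m)×255) = (41.9424, 205.632, 39.168)
Round half up → RGB(42, 206, 39)


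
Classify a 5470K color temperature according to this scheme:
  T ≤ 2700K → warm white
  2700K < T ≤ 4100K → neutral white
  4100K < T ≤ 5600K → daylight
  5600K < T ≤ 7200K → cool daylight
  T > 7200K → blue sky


Temperature: 5470K
4100K < 5470K ≤ 5600K → daylight
Classification: daylight


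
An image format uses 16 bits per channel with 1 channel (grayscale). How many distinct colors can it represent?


Total bits = 16 bits/channel × 1 channels = 16 bits
Distinct colors = 2^16
= 65,536 colors


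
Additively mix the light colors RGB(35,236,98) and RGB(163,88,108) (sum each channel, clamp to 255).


Additive: each channel = min(255, C₁+C₂)
R: 35+163 = 198 → 198
G: 236+88 = 324 → 255
B: 98+108 = 206 → 206
= RGB(198, 255, 206)


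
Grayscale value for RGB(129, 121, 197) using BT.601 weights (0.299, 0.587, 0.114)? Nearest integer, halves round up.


Gray = 0.299×R + 0.587×G + 0.114×B
Gray = 0.299×129 + 0.587×121 + 0.114×197
Gray = 38.571 + 71.027 + 22.458
Gray = 132.056 → round half up → 132
Gray = 132


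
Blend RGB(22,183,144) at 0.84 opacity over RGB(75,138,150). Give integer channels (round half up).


C = α×F + (1-α)×B, with 1-α = 0.16
R: 0.84×22 + 0.16×75 = 18.48 + 12.00 = 30.48 → 30
G: 0.84×183 + 0.16×138 = 153.72 + 22.08 = 175.80 → 176
B: 0.84×144 + 0.16×150 = 120.96 + 24.00 = 144.96 → 145
= RGB(30, 176, 145)


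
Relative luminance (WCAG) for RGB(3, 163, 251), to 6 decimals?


Linearize each channel (sRGB transfer function): c = v/255; c_lin = c/12.92 if c ≤ 0.04045, else ((c+0.055)/1.055)^2.4
  R: 3/255 ≈ 0.011765 ≤ 0.04045 → 0.011765/12.92 ≈ 0.000911
  G: 163/255 ≈ 0.639216 > 0.04045 → ((0.639216+0.055)/1.055)^2.4 ≈ 0.366253
  B: 251/255 ≈ 0.984314 > 0.04045 → ((0.984314+0.055)/1.055)^2.4 ≈ 0.964686
R_lin = 0.000911, G_lin = 0.366253, B_lin = 0.964686
L = 0.2126×R + 0.7152×G + 0.0722×B
L = 0.2126×0.000911 + 0.7152×0.366253 + 0.0722×0.964686
L ≈ 0.331788


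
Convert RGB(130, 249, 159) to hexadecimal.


R = 130 → 82 (hex)
G = 249 → F9 (hex)
B = 159 → 9F (hex)
Hex = #82F99F


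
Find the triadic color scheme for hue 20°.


Triadic: equally spaced at 120° intervals
H1 = 20°
H2 = (20 + 120) mod 360 = 140°
H3 = (20 + 240) mod 360 = 260°
Triadic = 20°, 140°, 260°


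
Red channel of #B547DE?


Color: #B547DE
R = B5 = 181
G = 47 = 71
B = DE = 222
Red = 181


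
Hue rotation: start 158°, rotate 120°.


New hue = (H + rotation) mod 360
New hue = (158 + 120) mod 360
= 278 mod 360
= 278°


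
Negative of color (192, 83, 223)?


Invert: (255-R, 255-G, 255-B)
R: 255-192 = 63
G: 255-83 = 172
B: 255-223 = 32
= RGB(63, 172, 32)


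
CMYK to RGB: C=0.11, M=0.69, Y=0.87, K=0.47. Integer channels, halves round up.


R = 255 × (1-C) × (1-K) = 255 × 0.89 × 0.53 = 120.2835 → 120
G = 255 × (1-M) × (1-K) = 255 × 0.31 × 0.53 = 41.8965 → 42
B = 255 × (1-Y) × (1-K) = 255 × 0.13 × 0.53 = 17.5695 → 18
= RGB(120, 42, 18)


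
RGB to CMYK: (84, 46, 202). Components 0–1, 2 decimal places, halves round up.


R'=84/255≈0.3294, G'=46/255≈0.1804, B'=202/255≈0.7922
K = 1 - max(R',G',B') = 1 - 202/255 = 53/255 = 0.20784… → 0.21
(1-R'-K)/(1-K) simplifies to (max-R)/max with max = 202:
C = (202-84)/202 = 118/202 = 0.58415… → 0.58
M = (202-46)/202 = 156/202 = 0.77227… → 0.77
Y = (202-202)/202 = 0/202 = 0 → 0.00
= CMYK(0.58, 0.77, 0.00, 0.21)


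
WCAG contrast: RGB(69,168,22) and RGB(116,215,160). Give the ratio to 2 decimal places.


Linearize each sRGB channel c=v/255: c/12.92 if c ≤ 0.04045 else ((c+0.055)/1.055)^2.4
L = 0.2126×R_lin + 0.7152×G_lin + 0.0722×B_lin
Color 1 (69,168,22):
  R=69: 69/255≈0.2706 > 0.04045 → ((0.2706+0.055)/1.055)^2.4 ≈ 0.05951
  G=168: 168/255≈0.6588 > 0.04045 → ((0.6588+0.055)/1.055)^2.4 ≈ 0.39157
  B=22: 22/255≈0.0863 > 0.04045 → ((0.0863+0.055)/1.055)^2.4 ≈ 0.00802
  L1 = 0.2126×0.05951 + 0.7152×0.39157 + 0.0722×0.00802 ≈ 0.29328
Color 2 (116,215,160):
  R=116: 116/255≈0.4549 > 0.04045 → ((0.4549+0.055)/1.055)^2.4 ≈ 0.17465
  G=215: 215/255≈0.8431 > 0.04045 → ((0.8431+0.055)/1.055)^2.4 ≈ 0.67954
  B=160: 160/255≈0.6275 > 0.04045 → ((0.6275+0.055)/1.055)^2.4 ≈ 0.35153
  L2 = 0.2126×0.17465 + 0.7152×0.67954 + 0.0722×0.35153 ≈ 0.54852
Lighter = 0.54852, Darker = 0.29328
Ratio = (L_lighter + 0.05) / (L_darker + 0.05)
Ratio = (0.54852 + 0.05) / (0.29328 + 0.05) = 0.59852 / 0.34328 ≈ 1.7435
Ratio ≈ 1.74:1


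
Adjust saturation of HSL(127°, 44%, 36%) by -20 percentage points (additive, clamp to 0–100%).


Original S = 44%
Adjustment = -20 percentage points
New S = 44 + (-20) = 24
Clamp to [0, 100] → 24
= HSL(127°, 24%, 36%)


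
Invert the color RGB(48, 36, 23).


Invert: (255-R, 255-G, 255-B)
R: 255-48 = 207
G: 255-36 = 219
B: 255-23 = 232
= RGB(207, 219, 232)


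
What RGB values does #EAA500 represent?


EA → 234 (R)
A5 → 165 (G)
00 → 0 (B)
= RGB(234, 165, 0)


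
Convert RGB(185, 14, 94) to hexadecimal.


R = 185 → B9 (hex)
G = 14 → 0E (hex)
B = 94 → 5E (hex)
Hex = #B90E5E


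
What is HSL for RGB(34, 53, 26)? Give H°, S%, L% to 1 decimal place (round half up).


Normalize: R'=34/255≈0.1333, G'=53/255≈0.2078, B'=26/255≈0.1020
Max=53/255, Min=26/255, Δ=Max-Min=27/255
L = (Max+Min)/2 = (53+26)/510 = 79/510 = 0.15490… → L = 15.5%
L ≤ 0.5 → S = Δ/(Max+Min) = 27/(53+26) = 27/79 = 0.34177… → S = 34.2%
(the 1/255 factors cancel in S and H, so raw channel differences can be used)
Max is G' → H = 60 × ((B-R)/Δ + 2) = 60 × ((26-34)/27 + 2)
  -8/27 + 2 = -0.2962… + 2 = 1.7037…
  H = 60 × 1.7037… = 102.222…° → H = 102.2°
= HSL(102.2°, 34.2%, 15.5%)


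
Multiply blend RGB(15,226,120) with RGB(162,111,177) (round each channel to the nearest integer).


Multiply: C = A×B/255, rounded to nearest integer
R: 15×162/255 = 2430/255 ≈ 9.529 → 10
G: 226×111/255 = 25086/255 ≈ 98.376 → 98
B: 120×177/255 = 21240/255 ≈ 83.294 → 83
= RGB(10, 98, 83)


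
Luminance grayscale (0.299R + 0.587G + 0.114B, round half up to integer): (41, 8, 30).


Gray = 0.299×R + 0.587×G + 0.114×B
Gray = 0.299×41 + 0.587×8 + 0.114×30
Gray = 12.259 + 4.696 + 3.420
Gray = 20.375 → round half up → 20
Gray = 20


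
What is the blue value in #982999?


Color: #982999
R = 98 = 152
G = 29 = 41
B = 99 = 153
Blue = 153


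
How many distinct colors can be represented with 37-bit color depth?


Colors = 2^bits = 2^37
= 137,438,953,472 colors


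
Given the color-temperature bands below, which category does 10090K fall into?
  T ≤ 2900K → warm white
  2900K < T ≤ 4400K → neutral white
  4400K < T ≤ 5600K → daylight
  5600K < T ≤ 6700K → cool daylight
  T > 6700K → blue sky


Temperature: 10090K
10090K > 6700K → blue sky
Classification: blue sky


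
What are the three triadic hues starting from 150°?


Triadic: equally spaced at 120° intervals
H1 = 150°
H2 = (150 + 120) mod 360 = 270°
H3 = (150 + 240) mod 360 = 30°
Triadic = 150°, 270°, 30°


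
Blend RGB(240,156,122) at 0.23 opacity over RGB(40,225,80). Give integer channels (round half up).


C = α×F + (1-α)×B, with 1-α = 0.77
R: 0.23×240 + 0.77×40 = 55.20 + 30.80 = 86.00 → 86
G: 0.23×156 + 0.77×225 = 35.88 + 173.25 = 209.13 → 209
B: 0.23×122 + 0.77×80 = 28.06 + 61.60 = 89.66 → 90
= RGB(86, 209, 90)


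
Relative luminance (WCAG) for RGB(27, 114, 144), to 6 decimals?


Linearize each channel (sRGB transfer function): c = v/255; c_lin = c/12.92 if c ≤ 0.04045, else ((c+0.055)/1.055)^2.4
  R: 27/255 ≈ 0.105882 > 0.04045 → ((0.105882+0.055)/1.055)^2.4 ≈ 0.010960
  G: 114/255 ≈ 0.447059 > 0.04045 → ((0.447059+0.055)/1.055)^2.4 ≈ 0.168269
  B: 144/255 ≈ 0.564706 > 0.04045 → ((0.564706+0.055)/1.055)^2.4 ≈ 0.278894
R_lin = 0.010960, G_lin = 0.168269, B_lin = 0.278894
L = 0.2126×R + 0.7152×G + 0.0722×B
L = 0.2126×0.010960 + 0.7152×0.168269 + 0.0722×0.278894
L ≈ 0.142813


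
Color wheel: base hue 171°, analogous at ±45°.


Base hue: 171°
Left analog: (171 - 45) mod 360 = 126°
Right analog: (171 + 45) mod 360 = 216°
Analogous hues = 126° and 216°


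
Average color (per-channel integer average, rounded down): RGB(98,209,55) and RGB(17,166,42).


Midpoint: each channel = ⌊(C₁+C₂)/2⌋
R: ⌊(98+17)/2⌋ = 57
G: ⌊(209+166)/2⌋ = 187
B: ⌊(55+42)/2⌋ = 48
= RGB(57, 187, 48)


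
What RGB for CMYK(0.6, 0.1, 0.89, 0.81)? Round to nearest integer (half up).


R = 255 × (1-C) × (1-K) = 255 × 0.40 × 0.19 = 19.38 → 19
G = 255 × (1-M) × (1-K) = 255 × 0.90 × 0.19 = 43.605 → 44
B = 255 × (1-Y) × (1-K) = 255 × 0.11 × 0.19 = 5.3295 → 5
= RGB(19, 44, 5)


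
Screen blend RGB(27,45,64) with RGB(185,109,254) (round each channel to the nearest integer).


Screen: C = 255 - (255-A)×(255-B)/255, rounded to nearest integer
R: 255 - (255-27)×(255-185)/255 = 255 - 15960/255 ≈ 255 - 62.588 = 192.412 → 192
G: 255 - (255-45)×(255-109)/255 = 255 - 30660/255 ≈ 255 - 120.235 = 134.765 → 135
B: 255 - (255-64)×(255-254)/255 = 255 - 191/255 ≈ 255 - 0.749 = 254.251 → 254
= RGB(192, 135, 254)


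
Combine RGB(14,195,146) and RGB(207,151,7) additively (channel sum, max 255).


Additive: each channel = min(255, C₁+C₂)
R: 14+207 = 221 → 221
G: 195+151 = 346 → 255
B: 146+7 = 153 → 153
= RGB(221, 255, 153)


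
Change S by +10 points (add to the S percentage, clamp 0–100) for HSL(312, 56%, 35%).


Original S = 56%
Adjustment = +10 percentage points
New S = 56 + (10) = 66
Clamp to [0, 100] → 66
= HSL(312°, 66%, 35%)


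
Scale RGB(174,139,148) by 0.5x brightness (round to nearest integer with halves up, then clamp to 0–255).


Multiply each channel by 0.5, round half up, clamp to [0, 255]
R: 174×0.5 = 87
G: 139×0.5 = 69.5 → round → 70
B: 148×0.5 = 74
= RGB(87, 70, 74)


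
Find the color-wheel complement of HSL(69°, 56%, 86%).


Complement = opposite side of color wheel = hue + 180°
H' = (69 + 180) mod 360 = 249°
S and L unchanged.
= HSL(249°, 56%, 86%)


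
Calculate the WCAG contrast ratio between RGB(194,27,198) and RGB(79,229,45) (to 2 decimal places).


Linearize each sRGB channel c=v/255: c/12.92 if c ≤ 0.04045 else ((c+0.055)/1.055)^2.4
L = 0.2126×R_lin + 0.7152×G_lin + 0.0722×B_lin
Color 1 (194,27,198):
  R=194: 194/255≈0.7608 > 0.04045 → ((0.7608+0.055)/1.055)^2.4 ≈ 0.53948
  G=27: 27/255≈0.1059 > 0.04045 → ((0.1059+0.055)/1.055)^2.4 ≈ 0.01096
  B=198: 198/255≈0.7765 > 0.04045 → ((0.7765+0.055)/1.055)^2.4 ≈ 0.56471
  L1 = 0.2126×0.53948 + 0.7152×0.01096 + 0.0722×0.56471 ≈ 0.16330
Color 2 (79,229,45):
  R=79: 79/255≈0.3098 > 0.04045 → ((0.3098+0.055)/1.055)^2.4 ≈ 0.07819
  G=229: 229/255≈0.8980 > 0.04045 → ((0.8980+0.055)/1.055)^2.4 ≈ 0.78354
  B=45: 45/255≈0.1765 > 0.04045 → ((0.1765+0.055)/1.055)^2.4 ≈ 0.02624
  L2 = 0.2126×0.07819 + 0.7152×0.78354 + 0.0722×0.02624 ≈ 0.57890
Lighter = 0.57890, Darker = 0.16330
Ratio = (L_lighter + 0.05) / (L_darker + 0.05)
Ratio = (0.57890 + 0.05) / (0.16330 + 0.05) = 0.62890 / 0.21330 ≈ 2.9484
Ratio ≈ 2.95:1


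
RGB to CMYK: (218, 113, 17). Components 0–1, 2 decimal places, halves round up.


R'=218/255≈0.8549, G'=113/255≈0.4431, B'=17/255≈0.0667
K = 1 - max(R',G',B') = 1 - 218/255 = 37/255 = 0.14509… → 0.15
(1-R'-K)/(1-K) simplifies to (max-R)/max with max = 218:
C = (218-218)/218 = 0/218 = 0 → 0.00
M = (218-113)/218 = 105/218 = 0.48165… → 0.48
Y = (218-17)/218 = 201/218 = 0.92201… → 0.92
= CMYK(0.00, 0.48, 0.92, 0.15)


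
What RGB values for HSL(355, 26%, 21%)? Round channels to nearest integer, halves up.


H=355°, S=0.26, L=0.21
C = (1-|2L-1|)×S = (1-|-0.58|)×0.26 = 0.1092
H' = H/60 = 355/60 ≈ 5.9167; X = C×(1-|H' mod 2 - 1|) = 0.0091
m = L - C/2 = 0.21 - 0.0546 = 0.1554
Sector ⌊H'⌋ = 5 → (R',G',B') = (0.1092, 0.0, 0.0091)
RGB = ((R'+m)×255, (G'+m)×255, (B'+m)×255) = (67.473, 39.627, 41.9475)
Round half up → RGB(67, 40, 42)


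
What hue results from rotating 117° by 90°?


New hue = (H + rotation) mod 360
New hue = (117 + 90) mod 360
= 207 mod 360
= 207°


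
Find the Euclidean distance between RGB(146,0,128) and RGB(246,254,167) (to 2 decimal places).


d = √[(R₁-R₂)² + (G₁-G₂)² + (B₁-B₂)²]
d = √[(146-246)² + (0-254)² + (128-167)²]
d = √[10000 + 64516 + 1521]
d = √76037
d ≈ 275.75


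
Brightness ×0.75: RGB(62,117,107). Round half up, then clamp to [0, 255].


Multiply each channel by 0.75, round half up, clamp to [0, 255]
R: 62×0.75 = 46.5 → round → 47
G: 117×0.75 = 87.75 → round → 88
B: 107×0.75 = 80.25 → round → 80
= RGB(47, 88, 80)


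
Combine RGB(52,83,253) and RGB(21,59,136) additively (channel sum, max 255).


Additive: each channel = min(255, C₁+C₂)
R: 52+21 = 73 → 73
G: 83+59 = 142 → 142
B: 253+136 = 389 → 255
= RGB(73, 142, 255)


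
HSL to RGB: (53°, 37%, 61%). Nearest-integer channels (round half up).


H=53°, S=0.37, L=0.61
C = (1-|2L-1|)×S = (1-|0.22|)×0.37 = 0.2886
H' = H/60 = 53/60 ≈ 0.8833; X = C×(1-|H' mod 2 - 1|) = 0.25493
m = L - C/2 = 0.61 - 0.1443 = 0.4657
Sector ⌊H'⌋ = 0 → (R',G',B') = (0.2886, 0.25493, 0.0)
RGB = ((R'+m)×255, (G'+m)×255, (B'+m)×255) = (192.3465, 183.76065, 118.7535)
Round half up → RGB(192, 184, 119)


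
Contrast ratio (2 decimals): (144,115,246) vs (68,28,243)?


Linearize each sRGB channel c=v/255: c/12.92 if c ≤ 0.04045 else ((c+0.055)/1.055)^2.4
L = 0.2126×R_lin + 0.7152×G_lin + 0.0722×B_lin
Color 1 (144,115,246):
  R=144: 144/255≈0.5647 > 0.04045 → ((0.5647+0.055)/1.055)^2.4 ≈ 0.27889
  G=115: 115/255≈0.4510 > 0.04045 → ((0.4510+0.055)/1.055)^2.4 ≈ 0.17144
  B=246: 246/255≈0.9647 > 0.04045 → ((0.9647+0.055)/1.055)^2.4 ≈ 0.92158
  L1 = 0.2126×0.27889 + 0.7152×0.17144 + 0.0722×0.92158 ≈ 0.24845
Color 2 (68,28,243):
  R=68: 68/255≈0.2667 > 0.04045 → ((0.2667+0.055)/1.055)^2.4 ≈ 0.05781
  G=28: 28/255≈0.1098 > 0.04045 → ((0.1098+0.055)/1.055)^2.4 ≈ 0.01161
  B=243: 243/255≈0.9529 > 0.04045 → ((0.9529+0.055)/1.055)^2.4 ≈ 0.89627
  L2 = 0.2126×0.05781 + 0.7152×0.01161 + 0.0722×0.89627 ≈ 0.08531
Lighter = 0.24845, Darker = 0.08531
Ratio = (L_lighter + 0.05) / (L_darker + 0.05)
Ratio = (0.24845 + 0.05) / (0.08531 + 0.05) = 0.29845 / 0.13531 ≈ 2.2057
Ratio ≈ 2.21:1


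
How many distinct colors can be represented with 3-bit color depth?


Colors = 2^bits = 2^3
= 8 colors


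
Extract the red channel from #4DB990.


Color: #4DB990
R = 4D = 77
G = B9 = 185
B = 90 = 144
Red = 77


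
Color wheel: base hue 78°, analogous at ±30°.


Base hue: 78°
Left analog: (78 - 30) mod 360 = 48°
Right analog: (78 + 30) mod 360 = 108°
Analogous hues = 48° and 108°


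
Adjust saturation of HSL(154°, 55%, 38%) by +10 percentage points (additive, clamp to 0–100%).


Original S = 55%
Adjustment = +10 percentage points
New S = 55 + (10) = 65
Clamp to [0, 100] → 65
= HSL(154°, 65%, 38%)


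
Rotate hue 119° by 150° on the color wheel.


New hue = (H + rotation) mod 360
New hue = (119 + 150) mod 360
= 269 mod 360
= 269°


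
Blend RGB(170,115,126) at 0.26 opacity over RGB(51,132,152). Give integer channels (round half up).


C = α×F + (1-α)×B, with 1-α = 0.74
R: 0.26×170 + 0.74×51 = 44.20 + 37.74 = 81.94 → 82
G: 0.26×115 + 0.74×132 = 29.90 + 97.68 = 127.58 → 128
B: 0.26×126 + 0.74×152 = 32.76 + 112.48 = 145.24 → 145
= RGB(82, 128, 145)


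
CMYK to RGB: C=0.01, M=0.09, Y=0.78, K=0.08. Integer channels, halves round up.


R = 255 × (1-C) × (1-K) = 255 × 0.99 × 0.92 = 232.254 → 232
G = 255 × (1-M) × (1-K) = 255 × 0.91 × 0.92 = 213.486 → 213
B = 255 × (1-Y) × (1-K) = 255 × 0.22 × 0.92 = 51.612 → 52
= RGB(232, 213, 52)


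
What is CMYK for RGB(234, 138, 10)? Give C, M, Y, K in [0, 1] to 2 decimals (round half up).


R'=234/255≈0.9176, G'=138/255≈0.5412, B'=10/255≈0.0392
K = 1 - max(R',G',B') = 1 - 234/255 = 21/255 = 0.08235… → 0.08
(1-R'-K)/(1-K) simplifies to (max-R)/max with max = 234:
C = (234-234)/234 = 0/234 = 0 → 0.00
M = (234-138)/234 = 96/234 = 0.41025… → 0.41
Y = (234-10)/234 = 224/234 = 0.95726… → 0.96
= CMYK(0.00, 0.41, 0.96, 0.08)


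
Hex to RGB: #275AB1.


27 → 39 (R)
5A → 90 (G)
B1 → 177 (B)
= RGB(39, 90, 177)


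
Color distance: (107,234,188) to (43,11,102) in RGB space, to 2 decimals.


d = √[(R₁-R₂)² + (G₁-G₂)² + (B₁-B₂)²]
d = √[(107-43)² + (234-11)² + (188-102)²]
d = √[4096 + 49729 + 7396]
d = √61221
d ≈ 247.43


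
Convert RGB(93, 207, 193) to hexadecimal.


R = 93 → 5D (hex)
G = 207 → CF (hex)
B = 193 → C1 (hex)
Hex = #5DCFC1


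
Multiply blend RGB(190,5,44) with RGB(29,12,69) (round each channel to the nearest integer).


Multiply: C = A×B/255, rounded to nearest integer
R: 190×29/255 = 5510/255 ≈ 21.608 → 22
G: 5×12/255 = 60/255 ≈ 0.235 → 0
B: 44×69/255 = 3036/255 ≈ 11.906 → 12
= RGB(22, 0, 12)


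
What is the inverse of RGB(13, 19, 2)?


Invert: (255-R, 255-G, 255-B)
R: 255-13 = 242
G: 255-19 = 236
B: 255-2 = 253
= RGB(242, 236, 253)


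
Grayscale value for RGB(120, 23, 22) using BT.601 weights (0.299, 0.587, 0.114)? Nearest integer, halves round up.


Gray = 0.299×R + 0.587×G + 0.114×B
Gray = 0.299×120 + 0.587×23 + 0.114×22
Gray = 35.880 + 13.501 + 2.508
Gray = 51.889 → round half up → 52
Gray = 52


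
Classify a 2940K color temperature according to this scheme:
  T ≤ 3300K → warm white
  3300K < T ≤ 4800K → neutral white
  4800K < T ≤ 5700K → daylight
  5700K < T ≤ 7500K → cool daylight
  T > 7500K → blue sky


Temperature: 2940K
2940K ≤ 3300K → warm white
Classification: warm white


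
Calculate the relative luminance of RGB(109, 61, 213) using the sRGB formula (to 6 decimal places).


Linearize each channel (sRGB transfer function): c = v/255; c_lin = c/12.92 if c ≤ 0.04045, else ((c+0.055)/1.055)^2.4
  R: 109/255 ≈ 0.427451 > 0.04045 → ((0.427451+0.055)/1.055)^2.4 ≈ 0.152926
  G: 61/255 ≈ 0.239216 > 0.04045 → ((0.239216+0.055)/1.055)^2.4 ≈ 0.046665
  B: 213/255 ≈ 0.835294 > 0.04045 → ((0.835294+0.055)/1.055)^2.4 ≈ 0.665387
R_lin = 0.152926, G_lin = 0.046665, B_lin = 0.665387
L = 0.2126×R + 0.7152×G + 0.0722×B
L = 0.2126×0.152926 + 0.7152×0.046665 + 0.0722×0.665387
L ≈ 0.113928


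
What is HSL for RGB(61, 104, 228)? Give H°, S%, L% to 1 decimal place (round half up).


Normalize: R'=61/255≈0.2392, G'=104/255≈0.4078, B'=228/255≈0.8941
Max=228/255, Min=61/255, Δ=Max-Min=167/255
L = (Max+Min)/2 = (228+61)/510 = 289/510 = 0.56666… → L = 56.7%
L > 0.5 → S = Δ/(2-Max-Min) = 167/(510-228-61) = 167/221 = 0.75565… → S = 75.6%
(the 1/255 factors cancel in S and H, so raw channel differences can be used)
Max is B' → H = 60 × ((R-G)/Δ + 4) = 60 × ((61-104)/167 + 4)
  -43/167 + 4 = -0.2574… + 4 = 3.7425…
  H = 60 × 3.7425… = 224.550…° → H = 224.6°
= HSL(224.6°, 75.6%, 56.7%)


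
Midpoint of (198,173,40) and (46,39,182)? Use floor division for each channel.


Midpoint: each channel = ⌊(C₁+C₂)/2⌋
R: ⌊(198+46)/2⌋ = 122
G: ⌊(173+39)/2⌋ = 106
B: ⌊(40+182)/2⌋ = 111
= RGB(122, 106, 111)


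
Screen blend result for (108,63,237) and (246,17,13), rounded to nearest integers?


Screen: C = 255 - (255-A)×(255-B)/255, rounded to nearest integer
R: 255 - (255-108)×(255-246)/255 = 255 - 1323/255 ≈ 255 - 5.188 = 249.812 → 250
G: 255 - (255-63)×(255-17)/255 = 255 - 45696/255 ≈ 255 - 179.200 = 75.800 → 76
B: 255 - (255-237)×(255-13)/255 = 255 - 4356/255 ≈ 255 - 17.082 = 237.918 → 238
= RGB(250, 76, 238)


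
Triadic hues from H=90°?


Triadic: equally spaced at 120° intervals
H1 = 90°
H2 = (90 + 120) mod 360 = 210°
H3 = (90 + 240) mod 360 = 330°
Triadic = 90°, 210°, 330°


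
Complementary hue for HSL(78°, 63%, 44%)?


Complement = opposite side of color wheel = hue + 180°
H' = (78 + 180) mod 360 = 258°
S and L unchanged.
= HSL(258°, 63%, 44%)


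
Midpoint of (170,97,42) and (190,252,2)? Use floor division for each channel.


Midpoint: each channel = ⌊(C₁+C₂)/2⌋
R: ⌊(170+190)/2⌋ = 180
G: ⌊(97+252)/2⌋ = 174
B: ⌊(42+2)/2⌋ = 22
= RGB(180, 174, 22)


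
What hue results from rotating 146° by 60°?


New hue = (H + rotation) mod 360
New hue = (146 + 60) mod 360
= 206 mod 360
= 206°


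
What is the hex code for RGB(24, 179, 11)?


R = 24 → 18 (hex)
G = 179 → B3 (hex)
B = 11 → 0B (hex)
Hex = #18B30B


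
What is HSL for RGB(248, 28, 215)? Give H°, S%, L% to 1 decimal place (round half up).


Normalize: R'=248/255≈0.9725, G'=28/255≈0.1098, B'=215/255≈0.8431
Max=248/255, Min=28/255, Δ=Max-Min=220/255
L = (Max+Min)/2 = (248+28)/510 = 276/510 = 0.54117… → L = 54.1%
L > 0.5 → S = Δ/(2-Max-Min) = 220/(510-248-28) = 220/234 = 0.94017… → S = 94.0%
(the 1/255 factors cancel in S and H, so raw channel differences can be used)
Max is R' → H = 60 × (((G-B)/Δ) mod 6) = 60 × (((28-215)/220) mod 6)
  (-187)/220 = -0.85; negative, so add 6 → 5.15
  H = 60 × 5.15 = 309° → H = 309.0°
= HSL(309.0°, 94.0%, 54.1%)


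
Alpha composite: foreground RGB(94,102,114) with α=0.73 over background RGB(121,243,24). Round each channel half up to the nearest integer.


C = α×F + (1-α)×B, with 1-α = 0.27
R: 0.73×94 + 0.27×121 = 68.62 + 32.67 = 101.29 → 101
G: 0.73×102 + 0.27×243 = 74.46 + 65.61 = 140.07 → 140
B: 0.73×114 + 0.27×24 = 83.22 + 6.48 = 89.70 → 90
= RGB(101, 140, 90)


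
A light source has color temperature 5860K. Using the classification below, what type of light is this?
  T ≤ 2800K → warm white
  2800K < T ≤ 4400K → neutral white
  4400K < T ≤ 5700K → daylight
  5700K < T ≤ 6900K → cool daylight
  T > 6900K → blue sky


Temperature: 5860K
5700K < 5860K ≤ 6900K → cool daylight
Classification: cool daylight


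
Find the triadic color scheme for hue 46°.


Triadic: equally spaced at 120° intervals
H1 = 46°
H2 = (46 + 120) mod 360 = 166°
H3 = (46 + 240) mod 360 = 286°
Triadic = 46°, 166°, 286°


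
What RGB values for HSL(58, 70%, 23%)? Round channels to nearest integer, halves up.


H=58°, S=0.70, L=0.23
C = (1-|2L-1|)×S = (1-|-0.54|)×0.70 = 0.322
H' = H/60 = 58/60 ≈ 0.9667; X = C×(1-|H' mod 2 - 1|) ≈ 0.3113
m = L - C/2 = 0.23 - 0.161 = 0.069
Sector ⌊H'⌋ = 0 → (R',G',B') = (0.322, ≈0.3113, 0.0)
RGB = ((R'+m)×255, (G'+m)×255, (B'+m)×255) = (99.705, 96.968, 17.595)
Round half up → RGB(100, 97, 18)
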